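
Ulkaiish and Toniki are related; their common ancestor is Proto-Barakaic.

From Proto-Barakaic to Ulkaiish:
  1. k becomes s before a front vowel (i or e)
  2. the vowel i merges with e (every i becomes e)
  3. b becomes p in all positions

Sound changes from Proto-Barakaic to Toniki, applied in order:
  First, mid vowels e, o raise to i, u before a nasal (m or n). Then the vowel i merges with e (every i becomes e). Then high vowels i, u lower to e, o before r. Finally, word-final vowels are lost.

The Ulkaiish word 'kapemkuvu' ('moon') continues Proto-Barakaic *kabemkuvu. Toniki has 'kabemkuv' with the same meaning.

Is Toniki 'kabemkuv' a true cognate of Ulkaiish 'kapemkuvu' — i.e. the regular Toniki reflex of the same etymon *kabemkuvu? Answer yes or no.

yes

Derive the expected Toniki reflex of *kabemkuvu:
Toniki: *kabemkuvu
  kabemkuvu → kabimkuvu   [pre-nasal raising]
  kabimkuvu → kabemkuvu   [vowel merger]
  kabemkuvu (rule 3 does not apply)
  kabemkuvu → kabemkuv   [apocope]
  giving Toniki kabemkuv.
Toniki 'kabemkuv' matches the regular reflex exactly, so the pair is cognate.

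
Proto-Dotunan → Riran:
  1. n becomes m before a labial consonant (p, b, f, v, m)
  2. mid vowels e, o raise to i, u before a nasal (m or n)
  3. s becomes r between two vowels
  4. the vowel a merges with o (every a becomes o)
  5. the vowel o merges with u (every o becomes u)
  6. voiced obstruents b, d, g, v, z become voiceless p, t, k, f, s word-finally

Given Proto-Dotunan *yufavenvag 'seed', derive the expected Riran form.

yufuvimvuk

Riran: *yufavenvag > yufavemvag > yufavimvag > yufovimvog > yufuvimvug > yufuvimvuk  (by nasal place assimilation, pre-nasal raising, vowel merger, vowel merger, final devoicing)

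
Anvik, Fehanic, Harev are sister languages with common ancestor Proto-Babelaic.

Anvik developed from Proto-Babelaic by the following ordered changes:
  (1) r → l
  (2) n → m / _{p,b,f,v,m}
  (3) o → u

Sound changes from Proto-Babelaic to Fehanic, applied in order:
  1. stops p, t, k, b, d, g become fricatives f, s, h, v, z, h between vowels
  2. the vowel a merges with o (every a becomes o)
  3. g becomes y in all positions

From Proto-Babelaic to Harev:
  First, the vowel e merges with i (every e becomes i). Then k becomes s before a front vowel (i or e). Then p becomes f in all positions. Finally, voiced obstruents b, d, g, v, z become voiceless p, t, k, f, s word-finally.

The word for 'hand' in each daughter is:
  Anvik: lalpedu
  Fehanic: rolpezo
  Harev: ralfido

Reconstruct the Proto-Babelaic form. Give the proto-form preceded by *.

*ralpedo

Position 4: Anvik has p, Fehanic has p, Harev has f. Anvik preserves p here (none of its changes turn any other segment into p), so the proto-segment is *p.
Position 5: Anvik has e, Fehanic has e, Harev has i. Anvik preserves e here (none of its changes turn any other segment into e), so the proto-segment is *e.
Verify the candidate proto-form against each daughter:
Anvik: *ralpedo > lalpedo > lalpedu  (by unconditioned shift, vowel merger)
Fehanic: *ralpedo > ralpezo > rolpezo  (by intervocalic lenition, vowel merger)
Harev: *ralpedo
  ralpedo → ralpido   [vowel merger]
  ralpido (rule 2 does not apply)
  ralpido → ralfido   [unconditioned shift]
  ralfido (rule 4 does not apply)
  giving Harev ralfido.
No other proto-form is consistent with every reflex, so the reconstruction is *ralpedo.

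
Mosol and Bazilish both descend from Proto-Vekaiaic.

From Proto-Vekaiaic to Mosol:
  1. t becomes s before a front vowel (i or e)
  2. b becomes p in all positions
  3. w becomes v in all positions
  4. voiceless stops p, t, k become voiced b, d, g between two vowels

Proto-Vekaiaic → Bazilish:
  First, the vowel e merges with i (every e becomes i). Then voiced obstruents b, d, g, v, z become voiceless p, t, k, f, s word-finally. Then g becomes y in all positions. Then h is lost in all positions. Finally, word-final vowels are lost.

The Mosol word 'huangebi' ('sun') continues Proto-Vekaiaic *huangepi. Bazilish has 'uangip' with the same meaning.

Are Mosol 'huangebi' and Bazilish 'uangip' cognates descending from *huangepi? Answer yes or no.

no

Derive the expected Bazilish reflex of *huangepi:
Bazilish: start from *huangepi.
  rule 1 (vowel merger): huangepi → huangipi
  rule 2: no change — huangipi
  rule 3 (unconditioned shift): huangipi → huanyipi
  rule 4 (h-loss): huanyipi → uanyipi
  rule 5 (apocope): uanyipi → uanyip
  ⇒ Bazilish uanyip
The regular Bazilish reflex would be 'uanyip', but the attested form is 'uangip'. The correspondence is irregular, so they are not cognates (the Bazilish form has a different source).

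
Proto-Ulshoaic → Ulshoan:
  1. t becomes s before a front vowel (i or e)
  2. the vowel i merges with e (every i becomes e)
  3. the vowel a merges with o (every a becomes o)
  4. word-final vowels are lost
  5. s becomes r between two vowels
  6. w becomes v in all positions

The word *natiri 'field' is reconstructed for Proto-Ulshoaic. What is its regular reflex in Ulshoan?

Ulshoan: start from *natiri.
  rule 1 (palatalisation): natiri → nasiri
  rule 2 (vowel merger): nasiri → nasere
  rule 3 (vowel merger): nasere → nosere
  rule 4 (apocope): nosere → noser
  rule 5 (rhotacism): noser → norer
  rule 6: no change — norer
  ⇒ Ulshoan norer

norer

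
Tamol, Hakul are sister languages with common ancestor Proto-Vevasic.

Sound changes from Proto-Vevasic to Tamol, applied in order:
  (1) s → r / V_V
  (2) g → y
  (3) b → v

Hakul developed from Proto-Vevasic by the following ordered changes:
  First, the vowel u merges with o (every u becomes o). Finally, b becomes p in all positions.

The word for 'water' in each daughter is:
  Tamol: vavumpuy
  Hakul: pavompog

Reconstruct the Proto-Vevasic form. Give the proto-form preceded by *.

Position 8: Tamol has y, Hakul has g. Hakul preserves g here (none of its changes turn any other segment into g), so the proto-segment is *g.
Position 4: Tamol has u, Hakul has o. Tamol preserves u here (none of its changes turn any other segment into u), so the proto-segment is *u.
This points to *bavumpug. Verify forward in each daughter:
Tamol: *bavumpug > bavumpuy > vavumpuy  (by unconditioned shift, unconditioned shift)
Hakul: *bavumpug
  bavumpug → bavompog   [vowel merger]
  bavompog → pavompog   [unconditioned shift]
  giving Hakul pavompog.
Only *bavumpug yields all of Tamol vavumpuy, Hakul pavompog.

*bavumpug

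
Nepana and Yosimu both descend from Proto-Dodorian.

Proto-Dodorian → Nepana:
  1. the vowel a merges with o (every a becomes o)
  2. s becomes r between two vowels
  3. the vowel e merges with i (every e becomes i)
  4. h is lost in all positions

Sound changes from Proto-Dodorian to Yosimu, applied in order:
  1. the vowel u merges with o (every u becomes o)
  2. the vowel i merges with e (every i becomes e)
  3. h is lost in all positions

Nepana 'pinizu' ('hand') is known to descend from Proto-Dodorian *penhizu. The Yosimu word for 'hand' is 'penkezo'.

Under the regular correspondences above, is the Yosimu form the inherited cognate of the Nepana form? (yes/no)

no

Derive the expected Yosimu reflex of *penhizu:
Yosimu: start from *penhizu.
  rule 1 (vowel merger): penhizu → penhizo
  rule 2 (vowel merger): penhizo → penhezo
  rule 3 (h-loss): penhezo → penezo
  ⇒ Yosimu penezo
The regular Yosimu reflex would be 'penezo', but the attested form is 'penkezo'. The correspondence is irregular, so they are not cognates (the Yosimu form has a different source).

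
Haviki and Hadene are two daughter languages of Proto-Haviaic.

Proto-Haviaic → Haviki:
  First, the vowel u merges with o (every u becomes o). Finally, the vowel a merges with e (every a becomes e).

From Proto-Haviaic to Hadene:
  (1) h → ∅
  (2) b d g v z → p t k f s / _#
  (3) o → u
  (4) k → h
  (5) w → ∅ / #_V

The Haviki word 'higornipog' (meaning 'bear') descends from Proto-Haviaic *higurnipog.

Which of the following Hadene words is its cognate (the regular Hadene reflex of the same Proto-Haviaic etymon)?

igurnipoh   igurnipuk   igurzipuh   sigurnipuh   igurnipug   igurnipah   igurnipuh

igurnipuh

Hadene: *higurnipog > igurnipog > igurnipok > igurnipuk > igurnipuh  (by h-loss, final devoicing, vowel merger, unconditioned shift)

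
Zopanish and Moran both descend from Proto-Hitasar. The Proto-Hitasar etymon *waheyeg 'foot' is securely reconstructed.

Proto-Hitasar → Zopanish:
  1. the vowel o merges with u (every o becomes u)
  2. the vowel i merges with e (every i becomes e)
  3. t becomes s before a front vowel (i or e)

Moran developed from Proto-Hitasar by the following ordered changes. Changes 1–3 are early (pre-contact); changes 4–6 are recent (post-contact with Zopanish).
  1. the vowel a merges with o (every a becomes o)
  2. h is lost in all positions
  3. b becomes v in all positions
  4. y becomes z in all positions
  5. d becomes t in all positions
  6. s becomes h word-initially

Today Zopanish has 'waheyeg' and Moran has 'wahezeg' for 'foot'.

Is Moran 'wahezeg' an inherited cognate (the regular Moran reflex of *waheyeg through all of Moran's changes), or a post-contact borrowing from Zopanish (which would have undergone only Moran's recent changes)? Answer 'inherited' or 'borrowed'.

If inherited, *waheyeg would pass through all of Moran's changes:
Moran: *waheyeg > woheyeg > woeyeg > woezeg  (by vowel merger, h-loss, unconditioned shift)
If borrowed from Zopanish 'waheyeg' after the early changes, it would undergo only the recent ones:
  rule 4 (unconditioned shift): waheyeg → wahezeg
  rule 5 (unconditioned shift): no change (wahezeg)
  rule 6 (debuccalisation): no change (wahezeg)
  ⇒ as a loan: wahezeg
Moran 'wahezeg' matches the loan outcome 'wahezeg', not the inherited 'woezeg' — it skipped the early Moran changes, so it was borrowed from Zopanish.

borrowed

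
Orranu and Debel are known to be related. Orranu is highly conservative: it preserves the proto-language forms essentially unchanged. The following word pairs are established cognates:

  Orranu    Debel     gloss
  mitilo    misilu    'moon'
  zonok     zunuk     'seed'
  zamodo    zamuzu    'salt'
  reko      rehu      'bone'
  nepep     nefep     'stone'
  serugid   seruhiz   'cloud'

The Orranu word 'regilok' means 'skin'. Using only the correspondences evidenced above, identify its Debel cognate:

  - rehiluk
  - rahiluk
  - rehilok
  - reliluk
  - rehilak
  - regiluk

serugid ~ seruhiz — Orranu g corresponds to Debel h between vowels (before a front vowel).
zonok ~ zunuk, zamodo ~ zamuzu — Orranu o corresponds to Debel u after a consonant, before a consonant other than r, m, n, p, b, f, v.
Applying these to Orranu 'regilok':
  regilok → rehilok   (g→h between vowels (before a front vowel))
  rehilok → rehiluk   (o→u after a consonant, before a consonant other than r, m, n, p, b, f, v)
So the Debel cognate is 'rehiluk'.

rehiluk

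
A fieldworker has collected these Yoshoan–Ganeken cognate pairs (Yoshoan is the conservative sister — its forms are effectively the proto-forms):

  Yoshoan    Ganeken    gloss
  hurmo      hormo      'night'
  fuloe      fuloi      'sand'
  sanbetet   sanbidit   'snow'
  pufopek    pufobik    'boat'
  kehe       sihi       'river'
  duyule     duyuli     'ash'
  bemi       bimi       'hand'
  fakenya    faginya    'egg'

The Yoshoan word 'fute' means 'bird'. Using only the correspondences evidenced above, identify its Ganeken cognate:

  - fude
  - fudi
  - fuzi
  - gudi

sanbetet ~ sanbidit — Yoshoan t corresponds to Ganeken d between vowels (before a front vowel).
kehe ~ sihi, duyule ~ duyuli — Yoshoan e corresponds to Ganeken i word-finally.
Applying these to Yoshoan 'fute':
  fute → fude   (t→d between vowels (before a front vowel))
  fude → fudi   (e→i word-finally)
So the Ganeken cognate is 'fudi'.

fudi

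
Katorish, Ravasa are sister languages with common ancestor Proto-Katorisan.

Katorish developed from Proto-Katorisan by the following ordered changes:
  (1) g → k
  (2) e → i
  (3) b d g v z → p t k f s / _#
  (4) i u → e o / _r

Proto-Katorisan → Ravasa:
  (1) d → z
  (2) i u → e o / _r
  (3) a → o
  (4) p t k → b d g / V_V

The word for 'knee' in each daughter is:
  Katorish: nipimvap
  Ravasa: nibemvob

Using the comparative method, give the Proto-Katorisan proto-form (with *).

*nipemvab

Position 7: Katorish has a, Ravasa has o. Katorish preserves a here (none of its changes turn any other segment into a), so the proto-segment is *a.
Position 3: Katorish has p, Ravasa has b. Taking the neighbouring segments as reconstructed: Katorish p can only go back to *p; Ravasa b could go back to *p or *b — the one source consistent with every daughter is *p.
Position 8: Katorish has p, Ravasa has b. Taking the neighbouring segments as reconstructed: Katorish p could go back to *p or *b; Ravasa b can only go back to *b — the one source consistent with every daughter is *b.
Verify the candidate proto-form against each daughter:
Katorish: *nipemvab > nipimvab > nipimvap  (by vowel merger, final devoicing)
Ravasa: start from *nipemvab.
  rule 1: no change — nipemvab
  rule 2: no change — nipemvab
  rule 3 (vowel merger): nipemvab → nipemvob
  rule 4 (intervocalic voicing): nipemvob → nibemvob
  ⇒ Ravasa nibemvob
No other proto-form is consistent with every reflex, so the reconstruction is *nipemvab.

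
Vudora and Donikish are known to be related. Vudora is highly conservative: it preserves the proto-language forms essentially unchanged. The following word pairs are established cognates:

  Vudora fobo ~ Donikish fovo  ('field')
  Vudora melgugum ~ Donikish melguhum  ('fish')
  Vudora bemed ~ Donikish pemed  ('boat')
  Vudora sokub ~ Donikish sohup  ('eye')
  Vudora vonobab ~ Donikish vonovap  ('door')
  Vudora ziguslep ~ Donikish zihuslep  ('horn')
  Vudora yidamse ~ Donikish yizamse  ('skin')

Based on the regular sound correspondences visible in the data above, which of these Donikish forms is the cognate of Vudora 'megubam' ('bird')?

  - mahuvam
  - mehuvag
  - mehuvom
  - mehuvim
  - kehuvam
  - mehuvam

mehuvam

melgugum ~ melguhum, ziguslep ~ zihuslep — Vudora g corresponds to Donikish h between vowels (before a back vowel).
vonobab ~ vonovap — Vudora b corresponds to Donikish v between vowels (before a back vowel).
Applying these to Vudora 'megubam':
  megubam → mehubam   (g→h between vowels (before a back vowel))
  mehubam → mehuvam   (b→v between vowels (before a back vowel))
So the Donikish cognate is 'mehuvam'.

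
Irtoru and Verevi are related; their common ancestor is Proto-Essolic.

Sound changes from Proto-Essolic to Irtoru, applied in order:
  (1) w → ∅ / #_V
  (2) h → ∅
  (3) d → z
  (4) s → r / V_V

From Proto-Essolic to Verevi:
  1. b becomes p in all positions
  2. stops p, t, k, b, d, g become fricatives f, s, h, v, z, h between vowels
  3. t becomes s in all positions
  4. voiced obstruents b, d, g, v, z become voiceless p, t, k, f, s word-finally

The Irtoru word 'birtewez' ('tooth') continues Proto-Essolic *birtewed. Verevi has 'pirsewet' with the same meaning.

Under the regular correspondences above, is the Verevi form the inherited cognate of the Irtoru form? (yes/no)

Derive the expected Verevi reflex of *birtewed:
Verevi: start from *birtewed.
  rule 1 (unconditioned shift): birtewed → pirtewed
  rule 2: no change — pirtewed
  rule 3 (unconditioned shift): pirtewed → pirsewed
  rule 4 (final devoicing): pirsewed → pirsewet
  ⇒ Verevi pirsewet
Verevi 'pirsewet' matches the regular reflex exactly, so the pair is cognate.

yes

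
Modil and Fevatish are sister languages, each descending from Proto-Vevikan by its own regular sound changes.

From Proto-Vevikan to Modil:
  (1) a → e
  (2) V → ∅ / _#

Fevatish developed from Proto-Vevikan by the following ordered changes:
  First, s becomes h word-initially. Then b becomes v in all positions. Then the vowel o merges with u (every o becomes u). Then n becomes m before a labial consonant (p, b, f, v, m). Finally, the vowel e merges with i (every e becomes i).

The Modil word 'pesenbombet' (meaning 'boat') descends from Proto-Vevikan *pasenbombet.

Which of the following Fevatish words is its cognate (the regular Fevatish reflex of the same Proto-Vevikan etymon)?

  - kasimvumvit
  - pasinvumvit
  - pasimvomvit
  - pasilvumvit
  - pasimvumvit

Fevatish: *pasenbombet > pasenvomvet > pasenvumvet > pasemvumvet > pasimvumvit  (by unconditioned shift, vowel merger, nasal place assimilation, vowel merger)
Only 'pasimvumvit' matches the regular Fevatish development of *pasenbombet.

pasimvumvit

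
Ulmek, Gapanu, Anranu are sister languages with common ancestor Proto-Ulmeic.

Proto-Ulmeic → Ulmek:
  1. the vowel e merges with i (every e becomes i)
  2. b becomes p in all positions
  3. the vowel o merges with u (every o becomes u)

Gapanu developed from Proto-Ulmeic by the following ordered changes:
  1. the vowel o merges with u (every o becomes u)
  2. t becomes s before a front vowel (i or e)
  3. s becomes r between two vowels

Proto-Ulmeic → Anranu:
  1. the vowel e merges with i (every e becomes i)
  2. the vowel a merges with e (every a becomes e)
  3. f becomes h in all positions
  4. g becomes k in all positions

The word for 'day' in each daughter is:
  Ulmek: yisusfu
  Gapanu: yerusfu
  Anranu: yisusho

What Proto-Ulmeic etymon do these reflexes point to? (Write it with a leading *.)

Position 6: Ulmek has f, Gapanu has f, Anranu has h. Ulmek preserves f here (none of its changes turn any other segment into f), so the proto-segment is *f.
Position 2: Ulmek has i, Gapanu has e, Anranu has i. Gapanu preserves e here (none of its changes turn any other segment into e), so the proto-segment is *e.
Position 7: Ulmek has u, Gapanu has u, Anranu has o. Anranu preserves o here (none of its changes turn any other segment into o), so the proto-segment is *o.
This points to *yesusfo. Verify forward in each daughter:
Ulmek: *yesusfo > yisusfo > yisusfu  (by vowel merger, vowel merger)
Gapanu: *yesusfo > yesusfu > yerusfu  (by vowel merger, rhotacism)
Anranu: start from *yesusfo.
  rule 1 (vowel merger): yesusfo → yisusfo
  rule 2: no change — yisusfo
  rule 3 (unconditioned shift): yisusfo → yisusho
  rule 4: no change — yisusho
  ⇒ Anranu yisusho
Only *yesusfo yields all of Ulmek yisusfu, Gapanu yerusfu, Anranu yisusho.

*yesusfo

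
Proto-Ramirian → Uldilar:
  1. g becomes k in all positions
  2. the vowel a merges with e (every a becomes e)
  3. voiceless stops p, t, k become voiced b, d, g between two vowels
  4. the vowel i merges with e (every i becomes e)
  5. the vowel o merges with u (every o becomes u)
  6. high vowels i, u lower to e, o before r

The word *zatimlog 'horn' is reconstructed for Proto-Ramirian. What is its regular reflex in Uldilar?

zedemluk

Uldilar: start from *zatimlog.
  rule 1 (unconditioned shift): zatimlog → zatimlok
  rule 2 (vowel merger): zatimlok → zetimlok
  rule 3 (intervocalic voicing): zetimlok → zedimlok
  rule 4 (vowel merger): zedimlok → zedemlok
  rule 5 (vowel merger): zedemlok → zedemluk
  rule 6: no change — zedemluk
  ⇒ Uldilar zedemluk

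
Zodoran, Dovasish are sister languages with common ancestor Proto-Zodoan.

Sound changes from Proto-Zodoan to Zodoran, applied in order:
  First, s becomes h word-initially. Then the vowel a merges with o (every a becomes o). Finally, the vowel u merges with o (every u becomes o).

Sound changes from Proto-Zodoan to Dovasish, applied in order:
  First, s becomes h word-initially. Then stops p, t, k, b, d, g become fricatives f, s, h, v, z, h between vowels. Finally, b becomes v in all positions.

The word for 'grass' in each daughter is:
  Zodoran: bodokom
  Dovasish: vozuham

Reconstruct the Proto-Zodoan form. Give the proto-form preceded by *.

Position 1: Zodoran has b, Dovasish has v. Zodoran preserves b here (none of its changes turn any other segment into b), so the proto-segment is *b.
Position 5: Zodoran has k, Dovasish has h. Zodoran preserves k here (none of its changes turn any other segment into k), so the proto-segment is *k.
Position 6: Zodoran has o, Dovasish has a. Dovasish preserves a here (none of its changes turn any other segment into a), so the proto-segment is *a.
This points to *bodukam. Verify forward in each daughter:
Zodoran: start from *bodukam.
  rule 1: no change — bodukam
  rule 2 (vowel merger): bodukam → bodukom
  rule 3 (vowel merger): bodukom → bodokom
  ⇒ Zodoran bodokom
Dovasish: start from *bodukam.
  rule 1: no change — bodukam
  rule 2 (intervocalic lenition): bodukam → bozuham
  rule 3 (unconditioned shift): bozuham → vozuham
  ⇒ Dovasish vozuham
No other proto-form is consistent with every reflex, so the reconstruction is *bodukam.

*bodukam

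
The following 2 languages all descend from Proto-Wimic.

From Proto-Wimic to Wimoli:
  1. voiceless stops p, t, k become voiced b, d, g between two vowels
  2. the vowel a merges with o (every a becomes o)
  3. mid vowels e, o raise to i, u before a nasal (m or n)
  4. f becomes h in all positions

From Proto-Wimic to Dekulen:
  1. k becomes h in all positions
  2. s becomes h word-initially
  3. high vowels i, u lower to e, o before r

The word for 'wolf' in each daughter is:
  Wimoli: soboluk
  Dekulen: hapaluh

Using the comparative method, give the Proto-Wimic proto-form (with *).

Position 3: Wimoli has b, Dekulen has p. Dekulen preserves p here (none of its changes turn any other segment into p), so the proto-segment is *p.
Position 1: Wimoli has s, Dekulen has h. Wimoli preserves s here (none of its changes turn any other segment into s), so the proto-segment is *s.
Position 7: Wimoli has k, Dekulen has h. Wimoli preserves k here (none of its changes turn any other segment into k), so the proto-segment is *k.
Verify the candidate proto-form against each daughter:
Wimoli: *sapaluk > sabaluk > soboluk  (by intervocalic voicing, vowel merger)
Dekulen: *sapaluk
  sapaluk → sapaluh   [unconditioned shift]
  sapaluh → hapaluh   [debuccalisation]
  hapaluh (rule 3 does not apply)
  giving Dekulen hapaluh.
*sapaluk is the unique common source.

*sapaluk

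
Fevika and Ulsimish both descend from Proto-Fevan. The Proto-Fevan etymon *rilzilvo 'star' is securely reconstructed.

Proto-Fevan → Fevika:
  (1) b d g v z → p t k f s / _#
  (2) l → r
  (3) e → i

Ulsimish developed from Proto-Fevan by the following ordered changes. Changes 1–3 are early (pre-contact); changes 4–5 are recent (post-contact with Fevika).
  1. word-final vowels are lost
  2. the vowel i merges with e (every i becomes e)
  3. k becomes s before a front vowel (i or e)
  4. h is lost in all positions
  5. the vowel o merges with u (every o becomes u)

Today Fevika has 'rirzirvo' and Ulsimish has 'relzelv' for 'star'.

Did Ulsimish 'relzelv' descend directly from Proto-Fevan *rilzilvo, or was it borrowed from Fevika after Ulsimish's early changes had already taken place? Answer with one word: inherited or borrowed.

inherited

If inherited, *rilzilvo would pass through all of Ulsimish's changes:
Ulsimish: *rilzilvo > rilzilv > relzelv  (by apocope, vowel merger)
If borrowed from Fevika 'rirzirvo' after the early changes, it would undergo only the recent ones:
  rule 4 (h-loss): no change (rirzirvo)
  rule 5 (vowel merger): rirzirvo → rirzirvu
  ⇒ as a loan: rirzirvu
Ulsimish 'relzelv' matches the inherited outcome exactly, so it is an inherited cognate, not a loan.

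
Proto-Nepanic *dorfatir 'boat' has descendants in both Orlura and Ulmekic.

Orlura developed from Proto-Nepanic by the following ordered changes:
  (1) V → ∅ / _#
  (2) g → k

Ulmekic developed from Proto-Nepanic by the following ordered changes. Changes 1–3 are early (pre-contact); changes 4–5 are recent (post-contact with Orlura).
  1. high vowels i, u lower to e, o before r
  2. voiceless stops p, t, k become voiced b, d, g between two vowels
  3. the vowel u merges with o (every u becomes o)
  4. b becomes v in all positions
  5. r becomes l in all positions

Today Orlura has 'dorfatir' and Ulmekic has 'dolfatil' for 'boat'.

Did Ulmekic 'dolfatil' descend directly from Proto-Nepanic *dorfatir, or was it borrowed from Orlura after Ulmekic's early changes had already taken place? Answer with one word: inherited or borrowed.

borrowed

If inherited, *dorfatir would pass through all of Ulmekic's changes:
Ulmekic: start from *dorfatir.
  rule 1 (pre-rhotic lowering): dorfatir → dorfater
  rule 2 (intervocalic voicing): dorfater → dorfader
  rule 3: no change — dorfader
  rule 4: no change — dorfader
  rule 5 (unconditioned shift): dorfader → dolfadel
  ⇒ Ulmekic dolfadel
If borrowed from Orlura 'dorfatir' after the early changes, it would undergo only the recent ones:
  rule 4 (unconditioned shift): no change (dorfatir)
  rule 5 (unconditioned shift): dorfatir → dolfatil
  ⇒ as a loan: dolfatil
Ulmekic 'dolfatil' matches the loan outcome 'dolfatil', not the inherited 'dolfadel' — it skipped the early Ulmekic changes, so it was borrowed from Orlura.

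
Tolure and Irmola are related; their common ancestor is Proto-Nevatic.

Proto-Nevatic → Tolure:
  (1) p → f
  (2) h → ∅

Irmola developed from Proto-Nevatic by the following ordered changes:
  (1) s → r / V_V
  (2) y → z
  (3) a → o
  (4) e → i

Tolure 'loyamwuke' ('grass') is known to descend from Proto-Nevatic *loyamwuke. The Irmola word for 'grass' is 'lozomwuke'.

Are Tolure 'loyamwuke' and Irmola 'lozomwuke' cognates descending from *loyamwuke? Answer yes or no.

no

Derive the expected Irmola reflex of *loyamwuke:
Irmola: *loyamwuke
  loyamwuke (rule 1 does not apply)
  loyamwuke → lozamwuke   [unconditioned shift]
  lozamwuke → lozomwuke   [vowel merger]
  lozomwuke → lozomwuki   [vowel merger]
  giving Irmola lozomwuki.
The regular Irmola reflex would be 'lozomwuki', but the attested form is 'lozomwuke'. The correspondence is irregular, so they are not cognates (the Irmola form has a different source).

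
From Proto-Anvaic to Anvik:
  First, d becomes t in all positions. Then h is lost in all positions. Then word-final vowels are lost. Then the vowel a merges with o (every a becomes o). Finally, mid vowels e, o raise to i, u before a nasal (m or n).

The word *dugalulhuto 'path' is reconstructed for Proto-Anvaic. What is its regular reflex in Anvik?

Anvik: start from *dugalulhuto.
  rule 1 (unconditioned shift): dugalulhuto → tugalulhuto
  rule 2 (h-loss): tugalulhuto → tugaluluto
  rule 3 (apocope): tugaluluto → tugalulut
  rule 4 (vowel merger): tugalulut → tugolulut
  rule 5: no change — tugolulut
  ⇒ Anvik tugolulut

tugolulut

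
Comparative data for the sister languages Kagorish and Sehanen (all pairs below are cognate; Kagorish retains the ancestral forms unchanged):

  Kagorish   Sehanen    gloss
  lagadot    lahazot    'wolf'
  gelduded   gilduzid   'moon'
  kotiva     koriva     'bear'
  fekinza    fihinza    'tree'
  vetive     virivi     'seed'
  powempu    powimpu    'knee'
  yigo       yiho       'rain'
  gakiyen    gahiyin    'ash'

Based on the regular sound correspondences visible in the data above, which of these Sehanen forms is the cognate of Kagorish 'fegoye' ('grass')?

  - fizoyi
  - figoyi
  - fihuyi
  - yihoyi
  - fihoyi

gelduded ~ gilduzid, fekinza ~ fihinza — Kagorish e corresponds to Sehanen i after a consonant, before a consonant other than r, m, n, p, b, f, v.
yigo ~ yiho — Kagorish g corresponds to Sehanen h between vowels (before a back vowel).
vetive ~ virivi — Kagorish e corresponds to Sehanen i word-finally.
Applying these to Kagorish 'fegoye':
  fegoye → figoye   (e→i after a consonant, before a consonant other than r, m, n, p, b, f, v)
  figoye → fihoye   (g→h between vowels (before a back vowel))
  fihoye → fihoyi   (e→i word-finally)
So the Sehanen cognate is 'fihoyi'.

fihoyi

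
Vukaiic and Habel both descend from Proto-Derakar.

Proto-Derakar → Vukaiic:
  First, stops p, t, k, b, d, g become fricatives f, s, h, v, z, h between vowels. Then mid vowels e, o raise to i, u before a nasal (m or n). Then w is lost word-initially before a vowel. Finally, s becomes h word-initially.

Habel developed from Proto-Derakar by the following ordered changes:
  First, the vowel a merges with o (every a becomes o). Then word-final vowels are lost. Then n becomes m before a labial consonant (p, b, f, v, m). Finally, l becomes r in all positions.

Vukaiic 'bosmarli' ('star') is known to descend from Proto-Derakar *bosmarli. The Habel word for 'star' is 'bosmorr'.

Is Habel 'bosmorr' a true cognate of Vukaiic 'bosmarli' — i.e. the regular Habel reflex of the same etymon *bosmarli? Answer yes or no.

yes

Derive the expected Habel reflex of *bosmarli:
Habel: *bosmarli > bosmorli > bosmorl > bosmorr  (by vowel merger, apocope, unconditioned shift)
Habel 'bosmorr' matches the regular reflex exactly, so the pair is cognate.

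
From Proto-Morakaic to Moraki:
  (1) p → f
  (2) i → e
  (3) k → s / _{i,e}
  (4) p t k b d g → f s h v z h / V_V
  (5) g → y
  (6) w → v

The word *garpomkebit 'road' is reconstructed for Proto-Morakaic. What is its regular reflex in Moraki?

yarfomsevet

Moraki: *garpomkebit
  garpomkebit → garfomkebit   [unconditioned shift]
  garfomkebit → garfomkebet   [vowel merger]
  garfomkebet → garfomsebet   [palatalisation]
  garfomsebet → garfomsevet   [intervocalic lenition]
  garfomsevet → yarfomsevet   [unconditioned shift]
  yarfomsevet (rule 6 does not apply)
  giving Moraki yarfomsevet.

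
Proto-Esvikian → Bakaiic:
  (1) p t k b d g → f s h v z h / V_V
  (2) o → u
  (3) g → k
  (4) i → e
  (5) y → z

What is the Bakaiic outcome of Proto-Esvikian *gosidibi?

Bakaiic: *gosidibi
  gosidibi → gosizivi   [intervocalic lenition]
  gosizivi → gusizivi   [vowel merger]
  gusizivi → kusizivi   [unconditioned shift]
  kusizivi → kusezeve   [vowel merger]
  kusezeve (rule 5 does not apply)
  giving Bakaiic kusezeve.

kusezeve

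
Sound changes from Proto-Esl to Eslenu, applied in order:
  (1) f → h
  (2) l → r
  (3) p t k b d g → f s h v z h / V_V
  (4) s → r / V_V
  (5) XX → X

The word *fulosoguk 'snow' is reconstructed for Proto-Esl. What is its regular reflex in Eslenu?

Eslenu: *fulosoguk
  fulosoguk → hulosoguk   [unconditioned shift]
  hulosoguk → hurosoguk   [unconditioned shift]
  hurosoguk → hurosohuk   [intervocalic lenition]
  hurosohuk → hurorohuk   [rhotacism]
  hurorohuk (rule 5 does not apply)
  giving Eslenu hurorohuk.

hurorohuk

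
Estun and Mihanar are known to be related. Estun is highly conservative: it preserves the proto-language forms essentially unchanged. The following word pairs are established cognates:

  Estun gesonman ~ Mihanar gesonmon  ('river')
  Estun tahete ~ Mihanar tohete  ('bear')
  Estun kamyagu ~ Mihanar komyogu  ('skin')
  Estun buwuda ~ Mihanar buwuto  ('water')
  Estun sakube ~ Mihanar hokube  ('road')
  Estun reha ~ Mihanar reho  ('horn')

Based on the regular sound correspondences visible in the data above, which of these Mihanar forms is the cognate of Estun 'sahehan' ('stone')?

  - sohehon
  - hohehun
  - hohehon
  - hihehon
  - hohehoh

sakube ~ hokube — Estun s corresponds to Mihanar h word-initially before a back vowel.
tahete ~ tohete, kamyagu ~ komyogu — Estun a corresponds to Mihanar o after a consonant, before a consonant other than r, m, n, p, b, f, v.
gesonman ~ gesonmon — Estun a corresponds to Mihanar o after a consonant, before a nasal.
Applying these to Estun 'sahehan':
  sahehan → hahehan   (s→h word-initially before a back vowel)
  hahehan → hohehan   (a→o after a consonant, before a consonant other than r, m, n, p, b, f, v)
  hohehan → hohehon   (a→o after a consonant, before a nasal)
So the Mihanar cognate is 'hohehon'.

hohehon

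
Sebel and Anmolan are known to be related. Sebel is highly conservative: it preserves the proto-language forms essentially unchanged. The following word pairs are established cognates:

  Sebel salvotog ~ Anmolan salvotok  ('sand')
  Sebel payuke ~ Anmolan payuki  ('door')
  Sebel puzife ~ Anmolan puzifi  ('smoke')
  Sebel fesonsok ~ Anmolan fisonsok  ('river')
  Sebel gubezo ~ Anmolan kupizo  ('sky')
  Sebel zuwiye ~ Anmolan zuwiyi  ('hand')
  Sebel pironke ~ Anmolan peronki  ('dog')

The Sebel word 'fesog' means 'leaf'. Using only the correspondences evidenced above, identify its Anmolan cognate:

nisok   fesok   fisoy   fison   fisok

fesonsok ~ fisonsok, gubezo ~ kupizo — Sebel e corresponds to Anmolan i after a consonant, before a consonant other than r, m, n, p, b, f, v.
salvotog ~ salvotok — Sebel g corresponds to Anmolan k word-finally.
Applying these to Sebel 'fesog':
  fesog → fisog   (e→i after a consonant, before a consonant other than r, m, n, p, b, f, v)
  fisog → fisok   (g→k word-finally)
So the Anmolan cognate is 'fisok'.

fisok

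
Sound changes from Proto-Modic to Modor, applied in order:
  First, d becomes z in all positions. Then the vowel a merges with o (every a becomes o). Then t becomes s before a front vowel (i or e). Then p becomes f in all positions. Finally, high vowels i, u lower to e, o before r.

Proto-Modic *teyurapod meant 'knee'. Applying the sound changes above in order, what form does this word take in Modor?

seyorofoz

Modor: start from *teyurapod.
  rule 1 (unconditioned shift): teyurapod → teyurapoz
  rule 2 (vowel merger): teyurapoz → teyuropoz
  rule 3 (palatalisation): teyuropoz → seyuropoz
  rule 4 (unconditioned shift): seyuropoz → seyurofoz
  rule 5 (pre-rhotic lowering): seyurofoz → seyorofoz
  ⇒ Modor seyorofoz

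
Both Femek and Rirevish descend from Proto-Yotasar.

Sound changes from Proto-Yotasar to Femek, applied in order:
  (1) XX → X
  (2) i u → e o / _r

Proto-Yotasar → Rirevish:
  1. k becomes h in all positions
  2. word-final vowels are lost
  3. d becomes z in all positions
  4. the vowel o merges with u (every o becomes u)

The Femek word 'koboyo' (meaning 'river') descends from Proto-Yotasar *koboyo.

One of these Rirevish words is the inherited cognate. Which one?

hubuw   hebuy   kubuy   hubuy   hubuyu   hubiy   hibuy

hubuy

Rirevish: *koboyo > hoboyo > hoboy > hubuy  (by unconditioned shift, apocope, vowel merger)
Only 'hubuy' matches the regular Rirevish development of *koboyo.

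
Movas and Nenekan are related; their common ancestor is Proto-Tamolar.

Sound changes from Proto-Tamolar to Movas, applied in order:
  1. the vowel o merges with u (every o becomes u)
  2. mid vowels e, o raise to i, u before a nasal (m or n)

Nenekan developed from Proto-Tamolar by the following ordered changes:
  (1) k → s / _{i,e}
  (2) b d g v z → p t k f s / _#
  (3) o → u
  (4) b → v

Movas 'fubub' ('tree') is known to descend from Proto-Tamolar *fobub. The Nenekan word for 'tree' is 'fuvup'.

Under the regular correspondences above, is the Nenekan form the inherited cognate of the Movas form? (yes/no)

yes

Derive the expected Nenekan reflex of *fobub:
Nenekan: *fobub
  fobub (rule 1 does not apply)
  fobub → fobup   [final devoicing]
  fobup → fubup   [vowel merger]
  fubup → fuvup   [unconditioned shift]
  giving Nenekan fuvup.
Nenekan 'fuvup' matches the regular reflex exactly, so the pair is cognate.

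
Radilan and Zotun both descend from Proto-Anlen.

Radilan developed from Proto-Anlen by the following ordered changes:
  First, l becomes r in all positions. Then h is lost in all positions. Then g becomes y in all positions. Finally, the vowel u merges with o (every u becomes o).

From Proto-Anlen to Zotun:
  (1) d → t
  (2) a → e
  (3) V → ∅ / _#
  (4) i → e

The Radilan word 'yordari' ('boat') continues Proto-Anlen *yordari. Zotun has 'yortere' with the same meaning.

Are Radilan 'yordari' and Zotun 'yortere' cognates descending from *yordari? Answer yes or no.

Derive the expected Zotun reflex of *yordari:
Zotun: *yordari > yortari > yorteri > yorter  (by unconditioned shift, vowel merger, apocope)
The regular Zotun reflex would be 'yorter', but the attested form is 'yortere'. The correspondence is irregular, so they are not cognates (the Zotun form has a different source).

no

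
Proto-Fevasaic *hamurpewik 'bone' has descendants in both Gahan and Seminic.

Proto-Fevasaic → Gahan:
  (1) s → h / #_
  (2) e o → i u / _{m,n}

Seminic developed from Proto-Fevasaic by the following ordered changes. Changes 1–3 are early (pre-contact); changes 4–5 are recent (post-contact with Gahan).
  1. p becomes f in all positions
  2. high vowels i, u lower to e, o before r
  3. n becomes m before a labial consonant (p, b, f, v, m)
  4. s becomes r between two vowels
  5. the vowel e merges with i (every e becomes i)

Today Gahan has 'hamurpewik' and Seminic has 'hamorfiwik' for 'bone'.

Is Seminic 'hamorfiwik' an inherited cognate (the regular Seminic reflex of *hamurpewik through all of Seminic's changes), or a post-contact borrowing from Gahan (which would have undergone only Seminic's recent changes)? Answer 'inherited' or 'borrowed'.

If inherited, *hamurpewik would pass through all of Seminic's changes:
Seminic: *hamurpewik
  hamurpewik → hamurfewik   [unconditioned shift]
  hamurfewik → hamorfewik   [pre-rhotic lowering]
  hamorfewik (rule 3 does not apply)
  hamorfewik (rule 4 does not apply)
  hamorfewik → hamorfiwik   [vowel merger]
  giving Seminic hamorfiwik.
If borrowed from Gahan 'hamurpewik' after the early changes, it would undergo only the recent ones:
  rule 4 (rhotacism): no change (hamurpewik)
  rule 5 (vowel merger): hamurpewik → hamurpiwik
  ⇒ as a loan: hamurpiwik
Seminic 'hamorfiwik' matches the inherited outcome exactly, so it is an inherited cognate, not a loan.

inherited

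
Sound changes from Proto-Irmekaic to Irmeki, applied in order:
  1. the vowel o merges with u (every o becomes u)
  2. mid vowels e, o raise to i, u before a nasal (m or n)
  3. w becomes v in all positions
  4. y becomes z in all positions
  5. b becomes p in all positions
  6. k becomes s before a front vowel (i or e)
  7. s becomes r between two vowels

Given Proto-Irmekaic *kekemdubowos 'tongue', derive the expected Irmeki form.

Irmeki: *kekemdubowos
  kekemdubowos → kekemdubuwus   [vowel merger]
  kekemdubuwus → kekimdubuwus   [pre-nasal raising]
  kekimdubuwus → kekimdubuvus   [unconditioned shift]
  kekimdubuvus (rule 4 does not apply)
  kekimdubuvus → kekimdupuvus   [unconditioned shift]
  kekimdupuvus → sesimdupuvus   [palatalisation]
  sesimdupuvus → serimdupuvus   [rhotacism]
  giving Irmeki serimdupuvus.

serimdupuvus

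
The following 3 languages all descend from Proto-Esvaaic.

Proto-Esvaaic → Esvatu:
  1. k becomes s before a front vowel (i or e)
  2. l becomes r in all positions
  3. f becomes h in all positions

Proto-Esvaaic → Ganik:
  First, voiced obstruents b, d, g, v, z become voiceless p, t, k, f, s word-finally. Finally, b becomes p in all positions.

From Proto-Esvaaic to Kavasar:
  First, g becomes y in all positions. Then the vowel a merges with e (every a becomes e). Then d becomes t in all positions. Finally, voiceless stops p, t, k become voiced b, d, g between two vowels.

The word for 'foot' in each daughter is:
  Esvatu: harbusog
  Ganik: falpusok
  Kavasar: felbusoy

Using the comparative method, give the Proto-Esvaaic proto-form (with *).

*falbusog

Position 2: Esvatu has a, Ganik has a, Kavasar has e. Esvatu preserves a here (none of its changes turn any other segment into a), so the proto-segment is *a.
Position 4: Esvatu has b, Ganik has p, Kavasar has b. Esvatu preserves b here (none of its changes turn any other segment into b), so the proto-segment is *b.
This points to *falbusog. Verify forward in each daughter:
Esvatu: *falbusog
  falbusog (rule 1 does not apply)
  falbusog → farbusog   [unconditioned shift]
  farbusog → harbusog   [unconditioned shift]
  giving Esvatu harbusog.
Ganik: *falbusog
  falbusog → falbusok   [final devoicing]
  falbusok → falpusok   [unconditioned shift]
  giving Ganik falpusok.
Kavasar: *falbusog
  falbusog → falbusoy   [unconditioned shift]
  falbusoy → felbusoy   [vowel merger]
  felbusoy (rule 3 does not apply)
  felbusoy (rule 4 does not apply)
  giving Kavasar felbusoy.
*falbusog is the unique common source.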